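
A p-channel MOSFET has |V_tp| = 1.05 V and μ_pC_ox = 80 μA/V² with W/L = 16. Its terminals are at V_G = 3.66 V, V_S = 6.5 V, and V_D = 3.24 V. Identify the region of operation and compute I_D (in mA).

Saturation; I_D = 2.05 mA

V_SG = V_S − V_G = 6.5 − 3.66 = 2.84 V; V_SD = V_S − V_D = 6.5 − 3.24 = 3.26 V.
k_p = μ_pC_ox · (W/L) = 1.28 mA/V².
V_ov = V_SG − |V_tp| = 2.84 − 1.05 = 1.79 V.
Since V_SD = 3.26 V ≥ V_ov = 1.79 V, the device is in saturation.
I_D = ½ k_p V_ov² = 0.5 × 1.28 × 1.79² = 2.05 mA.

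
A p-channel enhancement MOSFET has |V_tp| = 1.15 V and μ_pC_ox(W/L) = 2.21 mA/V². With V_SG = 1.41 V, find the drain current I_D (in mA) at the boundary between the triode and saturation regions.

I_D = 0.0747 mA

At the boundary V_SD = V_ov = V_SG − |V_tp| = 1.41 − 1.15 = 0.26 V.
I_D = ½ k_p V_ov² = 0.5 × 2.21 × 0.26² = 0.0747 mA.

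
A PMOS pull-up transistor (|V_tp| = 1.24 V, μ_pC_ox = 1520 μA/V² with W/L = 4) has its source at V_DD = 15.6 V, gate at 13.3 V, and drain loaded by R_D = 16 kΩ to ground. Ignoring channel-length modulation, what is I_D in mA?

I_D = 0.965 mA

V_SG = V_DD − V_G = 15.6 − 13.3 = 2.3 V, so V_ov = 2.3 − 1.24 = 1.06 V.
k_p = μ_pC_ox · (W/L) = 6.08 mA/V².
Assume saturation: I_D = ½ k_p V_ov² = 0.5 × 6.08 × 1.06² = 3.42 mA, giving V_SD = V_DD − I_D R_D = 15.6 − 3.42 × 16 = -39.1 V.
But -39.1 V < V_ov = 1.06 V, so the device is actually in triode.
In triode I_D = k_p[V_ov V_SD − ½ V_SD²] and I_D = (V_DD − V_SD)/R_D. Equating: 48.6 V_SD² − 104.1 V_SD + 15.6 = 0, giving V_SD = 0.162 V (the root below V_ov).
I_D = (15.6 − 0.162) / 16 = 0.965 mA.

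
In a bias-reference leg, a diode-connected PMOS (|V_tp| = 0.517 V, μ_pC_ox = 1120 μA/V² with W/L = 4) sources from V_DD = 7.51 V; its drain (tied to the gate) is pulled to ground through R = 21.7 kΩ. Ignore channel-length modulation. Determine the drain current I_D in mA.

I_D = 0.305 mA

With gate tied to drain, V_SG = V_SD ≥ V_SG − |V_tp|, so the device is in saturation.
k_p = μ_pC_ox · (W/L) = 4.48 mA/V².
KCL at the drain: ½ k_p (V_SG − |V_tp|)² = (V_DD − V_SG)/R.
Let x = V_SG − 0.517. Then 48.6 x² + x − 6.993 = 0, giving x = 0.369 V (positive root), so V_SG = 0.886 V.
I_D = (V_DD − V_SG)/R = (7.51 − 0.886) / 21.7 = 0.305 mA.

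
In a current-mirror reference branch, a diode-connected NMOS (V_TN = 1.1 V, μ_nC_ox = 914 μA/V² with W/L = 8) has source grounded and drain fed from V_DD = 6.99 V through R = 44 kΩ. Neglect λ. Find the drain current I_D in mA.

I_D = 0.130 mA

With gate tied to drain, V_GS = V_DS ≥ V_GS − V_TN, so the device is in saturation.
k_n = μ_nC_ox · (W/L) = 7.312 mA/V².
KCL at the drain: ½ k_n (V_GS − V_TN)² = (V_DD − V_GS)/R.
Let x = V_GS − 1.1. Then 161 x² + x − 5.89 = 0, giving x = 0.188 V (positive root), so V_GS = 1.29 V.
I_D = (V_DD − V_GS)/R = (6.99 − 1.29) / 44 = 0.13 mA.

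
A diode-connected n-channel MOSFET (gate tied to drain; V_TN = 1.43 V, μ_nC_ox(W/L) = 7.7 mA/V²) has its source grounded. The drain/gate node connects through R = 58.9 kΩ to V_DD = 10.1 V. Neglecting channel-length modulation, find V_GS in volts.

With gate tied to drain, V_GS = V_DS ≥ V_GS − V_TN, so the device is in saturation.
KCL at the drain: ½ k_n (V_GS − V_TN)² = (V_DD − V_GS)/R.
Let x = V_GS − 1.43. Then 227 x² + x − 8.67 = 0, giving x = 0.193 V (positive root), so V_GS = 1.62 V.
I_D = (V_DD − V_GS)/R = (10.1 − 1.62) / 58.9 = 0.144 mA.

V_GS = 1.62 V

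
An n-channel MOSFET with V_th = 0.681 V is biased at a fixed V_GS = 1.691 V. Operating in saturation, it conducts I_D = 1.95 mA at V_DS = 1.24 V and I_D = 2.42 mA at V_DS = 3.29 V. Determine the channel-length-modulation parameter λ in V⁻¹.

With V_GS fixed, I_D ∝ (1 + λ V_DS) in saturation, so I_D2/I_D1 = (1 + λ V_DS2)/(1 + λ V_DS1).
2.42/1.95 = 1.241 = (1 + 3.29 λ)/(1 + 1.24 λ).
Solving: λ (I_D1 V_DS2 − I_D2 V_DS1) = I_D2 − I_D1, so λ = (2.42 − 1.95) / (1.95 × 3.29 − 2.42 × 1.24) = 0.47 / 3.41 = 0.138 V⁻¹.

λ = 0.138 V⁻¹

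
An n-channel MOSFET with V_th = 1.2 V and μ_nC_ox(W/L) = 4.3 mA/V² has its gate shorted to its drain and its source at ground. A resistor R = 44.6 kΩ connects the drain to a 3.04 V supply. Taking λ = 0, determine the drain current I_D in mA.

With gate tied to drain, V_GS = V_DS ≥ V_GS − V_th, so the device is in saturation.
KCL at the drain: ½ k_n (V_GS − V_th)² = (V_DD − V_GS)/R.
Let x = V_GS − 1.2. Then 95.9 x² + x − 1.84 = 0, giving x = 0.133 V (positive root), so V_GS = 1.33 V.
I_D = (V_DD − V_GS)/R = (3.04 − 1.33) / 44.6 = 0.0383 mA.

I_D = 0.0383 mA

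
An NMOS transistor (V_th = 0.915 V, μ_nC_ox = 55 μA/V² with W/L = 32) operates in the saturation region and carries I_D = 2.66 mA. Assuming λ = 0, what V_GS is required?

k_n = μ_nC_ox · (W/L) = 1.76 mA/V².
In saturation I_D = ½ k_n (V_GS − V_th)², so V_GS − V_th = √(2 I_D / k_n) = √(2 × 2.66 / 1.76) = 1.74 V.
V_GS = 0.915 + 1.74 = 2.65 V.

V_GS = 2.65 V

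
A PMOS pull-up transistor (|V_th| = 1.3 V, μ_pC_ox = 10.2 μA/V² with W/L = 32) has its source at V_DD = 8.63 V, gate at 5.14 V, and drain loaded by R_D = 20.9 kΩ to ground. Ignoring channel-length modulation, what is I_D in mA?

I_D = 0.383 mA

V_SG = V_DD − V_G = 8.63 − 5.14 = 3.49 V, so V_ov = 3.49 − 1.3 = 2.19 V.
k_p = μ_pC_ox · (W/L) = 0.3264 mA/V².
Assume saturation: I_D = ½ k_p V_ov² = 0.5 × 0.3264 × 2.19² = 0.783 mA, giving V_SD = V_DD − I_D R_D = 8.63 − 0.783 × 20.9 = -7.73 V.
But -7.73 V < V_ov = 2.19 V, so the device is actually in triode.
In triode I_D = k_p[V_ov V_SD − ½ V_SD²] and I_D = (V_DD − V_SD)/R_D. Equating: 3.41 V_SD² − 15.94 V_SD + 8.63 = 0, giving V_SD = 0.625 V (the root below V_ov).
I_D = (8.63 − 0.625) / 20.9 = 0.383 mA.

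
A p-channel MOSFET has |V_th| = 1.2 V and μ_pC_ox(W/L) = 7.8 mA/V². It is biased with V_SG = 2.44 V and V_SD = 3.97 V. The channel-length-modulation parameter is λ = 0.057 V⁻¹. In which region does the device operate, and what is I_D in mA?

Saturation; I_D = 7.35 mA

V_ov = V_SG − |V_th| = 2.44 − 1.2 = 1.24 V.
Since V_SD = 3.97 V ≥ V_ov = 1.24 V, the device is in saturation.
I_D = ½ k_p V_ov² (1 + λ V_SD) = 0.5 × 7.8 × 1.24² × (1 + 0.057 × 3.97) = 7.35 mA.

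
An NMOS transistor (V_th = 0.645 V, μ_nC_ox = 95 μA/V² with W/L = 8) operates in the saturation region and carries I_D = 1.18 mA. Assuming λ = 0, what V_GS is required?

k_n = μ_nC_ox · (W/L) = 0.76 mA/V².
In saturation I_D = ½ k_n (V_GS − V_th)², so V_GS − V_th = √(2 I_D / k_n) = √(2 × 1.18 / 0.76) = 1.76 V.
V_GS = 0.645 + 1.76 = 2.41 V.

V_GS = 2.41 V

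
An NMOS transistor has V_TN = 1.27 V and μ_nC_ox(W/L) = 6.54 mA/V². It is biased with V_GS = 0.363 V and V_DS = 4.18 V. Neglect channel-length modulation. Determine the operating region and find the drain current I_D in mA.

V_GS = 0.363 V < V_TN = 1.27 V, so the transistor is in cutoff.

Cutoff; I_D = 0 mA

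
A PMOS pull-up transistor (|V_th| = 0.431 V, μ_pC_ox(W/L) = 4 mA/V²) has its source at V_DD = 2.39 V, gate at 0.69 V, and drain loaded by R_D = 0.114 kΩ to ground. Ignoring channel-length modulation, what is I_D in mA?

V_SG = V_DD − V_G = 2.39 − 0.69 = 1.7 V, so V_ov = 1.7 − 0.431 = 1.27 V.
Assume saturation: I_D = ½ k_p V_ov² = 0.5 × 4 × 1.27² = 3.22 mA, giving V_SD = V_DD − I_D R_D = 2.39 − 3.22 × 0.114 = 2.02 V.
V_SD = 2.02 V ≥ V_ov = 1.27 V, confirming saturation.

I_D = 3.22 mA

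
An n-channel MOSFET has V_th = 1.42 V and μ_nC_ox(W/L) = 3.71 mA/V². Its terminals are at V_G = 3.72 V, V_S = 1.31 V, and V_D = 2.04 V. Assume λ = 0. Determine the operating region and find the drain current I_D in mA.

V_GS = V_G − V_S = 3.72 − 1.31 = 2.41 V; V_DS = V_D − V_S = 2.04 − 1.31 = 0.73 V.
V_ov = V_GS − V_th = 2.41 − 1.42 = 0.99 V.
Since V_DS = 0.73 V < V_ov = 0.99 V, the device is in the triode region.
I_D = k_n [V_ov · V_DS − ½ V_DS²] = 3.71 × [0.99 × 0.73 − 0.5 × 0.73²] = 1.69 mA.

Triode; I_D = 1.69 mA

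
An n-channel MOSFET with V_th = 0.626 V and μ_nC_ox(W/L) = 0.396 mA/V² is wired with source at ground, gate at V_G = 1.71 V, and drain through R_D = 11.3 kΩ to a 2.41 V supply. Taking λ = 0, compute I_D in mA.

I_D = 0.168 mA

V_GS = V_G = 1.71 V, so V_ov = 1.71 − 0.626 = 1.08 V.
Assume saturation: I_D = ½ k_n V_ov² = 0.5 × 0.396 × 1.08² = 0.233 mA, giving V_DS = V_DD − I_D R_D = 2.41 − 0.233 × 11.3 = -0.219 V.
But -0.219 V < V_ov = 1.08 V, so the device is actually in triode.
In triode I_D = k_n[V_ov V_DS − ½ V_DS²] and I_D = (V_DD − V_DS)/R_D. Equating: 2.24 V_DS² − 5.851 V_DS + 2.41 = 0, giving V_DS = 0.512 V (the root below V_ov).
I_D = (2.41 − 0.512) / 11.3 = 0.168 mA.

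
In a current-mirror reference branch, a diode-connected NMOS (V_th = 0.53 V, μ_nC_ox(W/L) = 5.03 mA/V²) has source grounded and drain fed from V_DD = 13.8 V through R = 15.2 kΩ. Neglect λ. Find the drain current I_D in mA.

With gate tied to drain, V_GS = V_DS ≥ V_GS − V_th, so the device is in saturation.
KCL at the drain: ½ k_n (V_GS − V_th)² = (V_DD − V_GS)/R.
Let x = V_GS − 0.53. Then 38.2 x² + x − 13.27 = 0, giving x = 0.576 V (positive root), so V_GS = 1.11 V.
I_D = (V_DD − V_GS)/R = (13.8 − 1.11) / 15.2 = 0.835 mA.

I_D = 0.835 mA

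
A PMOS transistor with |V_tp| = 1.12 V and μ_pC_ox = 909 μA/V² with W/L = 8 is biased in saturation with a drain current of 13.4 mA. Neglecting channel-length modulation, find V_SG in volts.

V_SG = 3.04 V

k_p = μ_pC_ox · (W/L) = 7.272 mA/V².
In saturation I_D = ½ k_p (V_SG − |V_tp|)², so V_SG − |V_tp| = √(2 I_D / k_p) = √(2 × 13.4 / 7.272) = 1.92 V.
V_SG = 1.12 + 1.92 = 3.04 V.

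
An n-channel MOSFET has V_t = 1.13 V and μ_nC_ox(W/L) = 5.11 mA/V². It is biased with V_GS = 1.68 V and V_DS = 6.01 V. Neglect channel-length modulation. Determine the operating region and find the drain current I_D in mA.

V_ov = V_GS − V_t = 1.68 − 1.13 = 0.55 V.
Since V_DS = 6.01 V ≥ V_ov = 0.55 V, the device is in saturation.
I_D = ½ k_n V_ov² = 0.5 × 5.11 × 0.55² = 0.773 mA.

Saturation; I_D = 0.773 mA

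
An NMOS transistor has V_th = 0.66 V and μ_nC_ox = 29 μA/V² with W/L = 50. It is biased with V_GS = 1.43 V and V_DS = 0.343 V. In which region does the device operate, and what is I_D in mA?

Triode; I_D = 0.298 mA

k_n = μ_nC_ox · (W/L) = 1.45 mA/V².
V_ov = V_GS − V_th = 1.43 − 0.66 = 0.77 V.
Since V_DS = 0.343 V < V_ov = 0.77 V, the device is in the triode region.
I_D = k_n [V_ov · V_DS − ½ V_DS²] = 1.45 × [0.77 × 0.343 − 0.5 × 0.343²] = 0.298 mA.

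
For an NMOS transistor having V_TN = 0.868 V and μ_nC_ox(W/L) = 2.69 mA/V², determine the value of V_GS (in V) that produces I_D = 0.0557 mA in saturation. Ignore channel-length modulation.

V_GS = 1.07 V

In saturation I_D = ½ k_n (V_GS − V_TN)², so V_GS − V_TN = √(2 I_D / k_n) = √(2 × 0.0557 / 2.69) = 0.204 V.
V_GS = 0.868 + 0.204 = 1.07 V.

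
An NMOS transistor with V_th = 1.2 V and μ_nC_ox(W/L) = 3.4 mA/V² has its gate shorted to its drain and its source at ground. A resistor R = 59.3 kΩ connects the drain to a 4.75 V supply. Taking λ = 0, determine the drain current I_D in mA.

I_D = 0.0568 mA

With gate tied to drain, V_GS = V_DS ≥ V_GS − V_th, so the device is in saturation.
KCL at the drain: ½ k_n (V_GS − V_th)² = (V_DD − V_GS)/R.
Let x = V_GS − 1.2. Then 101 x² + x − 3.55 = 0, giving x = 0.183 V (positive root), so V_GS = 1.38 V.
I_D = (V_DD − V_GS)/R = (4.75 − 1.38) / 59.3 = 0.0568 mA.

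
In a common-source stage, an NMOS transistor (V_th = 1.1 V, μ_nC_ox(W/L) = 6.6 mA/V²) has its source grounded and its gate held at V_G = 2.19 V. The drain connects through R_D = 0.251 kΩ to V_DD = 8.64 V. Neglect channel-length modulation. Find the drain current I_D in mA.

I_D = 3.92 mA

V_GS = V_G = 2.19 V, so V_ov = 2.19 − 1.1 = 1.09 V.
Assume saturation: I_D = ½ k_n V_ov² = 0.5 × 6.6 × 1.09² = 3.92 mA, giving V_DS = V_DD − I_D R_D = 8.64 − 3.92 × 0.251 = 7.66 V.
V_DS = 7.66 V ≥ V_ov = 1.09 V, confirming saturation.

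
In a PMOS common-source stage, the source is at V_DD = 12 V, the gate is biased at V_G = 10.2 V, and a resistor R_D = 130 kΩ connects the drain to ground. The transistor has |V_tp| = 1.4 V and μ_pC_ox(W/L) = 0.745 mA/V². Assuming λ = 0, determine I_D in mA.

I_D = 0.0596 mA

V_SG = V_DD − V_G = 12 − 10.2 = 1.8 V, so V_ov = 1.8 − 1.4 = 0.4 V.
Assume saturation: I_D = ½ k_p V_ov² = 0.5 × 0.745 × 0.4² = 0.0596 mA, giving V_SD = V_DD − I_D R_D = 12 − 0.0596 × 130 = 4.25 V.
V_SD = 4.25 V ≥ V_ov = 0.4 V, confirming saturation.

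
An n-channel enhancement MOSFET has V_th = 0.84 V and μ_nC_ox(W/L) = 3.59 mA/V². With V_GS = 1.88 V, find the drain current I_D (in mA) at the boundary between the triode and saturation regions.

At the boundary V_DS = V_ov = V_GS − V_th = 1.88 − 0.84 = 1.04 V.
I_D = ½ k_n V_ov² = 0.5 × 3.59 × 1.04² = 1.94 mA.

I_D = 1.94 mA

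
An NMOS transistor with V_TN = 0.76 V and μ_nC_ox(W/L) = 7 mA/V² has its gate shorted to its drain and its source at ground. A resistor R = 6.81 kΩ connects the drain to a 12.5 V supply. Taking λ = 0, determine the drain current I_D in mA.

I_D = 1.62 mA

With gate tied to drain, V_GS = V_DS ≥ V_GS − V_TN, so the device is in saturation.
KCL at the drain: ½ k_n (V_GS − V_TN)² = (V_DD − V_GS)/R.
Let x = V_GS − 0.76. Then 23.8 x² + x − 11.74 = 0, giving x = 0.681 V (positive root), so V_GS = 1.44 V.
I_D = (V_DD − V_GS)/R = (12.5 − 1.44) / 6.81 = 1.62 mA.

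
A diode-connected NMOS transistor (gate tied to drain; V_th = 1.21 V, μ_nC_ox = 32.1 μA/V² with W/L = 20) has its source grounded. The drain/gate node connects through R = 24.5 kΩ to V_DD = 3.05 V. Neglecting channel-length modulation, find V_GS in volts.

With gate tied to drain, V_GS = V_DS ≥ V_GS − V_th, so the device is in saturation.
k_n = μ_nC_ox · (W/L) = 0.642 mA/V².
KCL at the drain: ½ k_n (V_GS − V_th)² = (V_DD − V_GS)/R.
Let x = V_GS − 1.21. Then 7.86 x² + x − 1.84 = 0, giving x = 0.424 V (positive root), so V_GS = 1.63 V.
I_D = (V_DD − V_GS)/R = (3.05 − 1.63) / 24.5 = 0.0578 mA.

V_GS = 1.63 V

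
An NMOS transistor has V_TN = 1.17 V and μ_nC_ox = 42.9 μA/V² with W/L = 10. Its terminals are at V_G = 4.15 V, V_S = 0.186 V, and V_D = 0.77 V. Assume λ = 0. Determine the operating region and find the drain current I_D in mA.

V_GS = V_G − V_S = 4.15 − 0.186 = 3.96 V; V_DS = V_D − V_S = 0.77 − 0.186 = 0.584 V.
k_n = μ_nC_ox · (W/L) = 0.429 mA/V².
V_ov = V_GS − V_TN = 3.96 − 1.17 = 2.79 V.
Since V_DS = 0.584 V < V_ov = 2.79 V, the device is in the triode region.
I_D = k_n [V_ov · V_DS − ½ V_DS²] = 0.429 × [2.79 × 0.584 − 0.5 × 0.584²] = 0.627 mA.

Triode; I_D = 0.627 mA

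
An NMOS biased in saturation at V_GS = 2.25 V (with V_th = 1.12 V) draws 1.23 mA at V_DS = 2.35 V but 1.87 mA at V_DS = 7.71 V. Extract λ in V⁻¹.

With V_GS fixed, I_D ∝ (1 + λ V_DS) in saturation, so I_D2/I_D1 = (1 + λ V_DS2)/(1 + λ V_DS1).
1.87/1.23 = 1.52 = (1 + 7.71 λ)/(1 + 2.35 λ).
Solving: λ (I_D1 V_DS2 − I_D2 V_DS1) = I_D2 − I_D1, so λ = (1.87 − 1.23) / (1.23 × 7.71 − 1.87 × 2.35) = 0.64 / 5.09 = 0.126 V⁻¹.

λ = 0.126 V⁻¹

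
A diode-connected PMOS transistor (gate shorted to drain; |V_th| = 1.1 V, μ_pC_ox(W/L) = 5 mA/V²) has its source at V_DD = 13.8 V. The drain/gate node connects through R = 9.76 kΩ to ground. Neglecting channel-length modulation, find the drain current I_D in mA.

I_D = 1.23 mA

With gate tied to drain, V_SG = V_SD ≥ V_SG − |V_th|, so the device is in saturation.
KCL at the drain: ½ k_p (V_SG − |V_th|)² = (V_DD − V_SG)/R.
Let x = V_SG − 1.1. Then 24.4 x² + x − 12.7 = 0, giving x = 0.701 V (positive root), so V_SG = 1.8 V.
I_D = (V_DD − V_SG)/R = (13.8 − 1.8) / 9.76 = 1.23 mA.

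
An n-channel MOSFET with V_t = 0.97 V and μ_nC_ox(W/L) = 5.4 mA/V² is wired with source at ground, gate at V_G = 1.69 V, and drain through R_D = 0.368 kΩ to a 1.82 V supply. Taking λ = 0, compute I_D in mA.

V_GS = V_G = 1.69 V, so V_ov = 1.69 − 0.97 = 0.72 V.
Assume saturation: I_D = ½ k_n V_ov² = 0.5 × 5.4 × 0.72² = 1.4 mA, giving V_DS = V_DD − I_D R_D = 1.82 − 1.4 × 0.368 = 1.3 V.
V_DS = 1.3 V ≥ V_ov = 0.72 V, confirming saturation.

I_D = 1.40 mA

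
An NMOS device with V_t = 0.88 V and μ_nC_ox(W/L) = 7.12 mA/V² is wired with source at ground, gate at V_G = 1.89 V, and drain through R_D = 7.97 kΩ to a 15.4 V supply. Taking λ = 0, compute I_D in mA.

V_GS = V_G = 1.89 V, so V_ov = 1.89 − 0.88 = 1.01 V.
Assume saturation: I_D = ½ k_n V_ov² = 0.5 × 7.12 × 1.01² = 3.63 mA, giving V_DS = V_DD − I_D R_D = 15.4 − 3.63 × 7.97 = -13.5 V.
But -13.5 V < V_ov = 1.01 V, so the device is actually in triode.
In triode I_D = k_n[V_ov V_DS − ½ V_DS²] and I_D = (V_DD − V_DS)/R_D. Equating: 28.4 V_DS² − 58.31 V_DS + 15.4 = 0, giving V_DS = 0.311 V (the root below V_ov).
I_D = (15.4 − 0.311) / 7.97 = 1.89 mA.

I_D = 1.89 mA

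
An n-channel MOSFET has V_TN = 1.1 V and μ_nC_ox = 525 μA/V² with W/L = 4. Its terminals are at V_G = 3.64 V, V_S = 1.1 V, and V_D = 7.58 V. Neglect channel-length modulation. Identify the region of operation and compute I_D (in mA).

Saturation; I_D = 2.18 mA

V_GS = V_G − V_S = 3.64 − 1.1 = 2.54 V; V_DS = V_D − V_S = 7.58 − 1.1 = 6.48 V.
k_n = μ_nC_ox · (W/L) = 2.1 mA/V².
V_ov = V_GS − V_TN = 2.54 − 1.1 = 1.44 V.
Since V_DS = 6.48 V ≥ V_ov = 1.44 V, the device is in saturation.
I_D = ½ k_n V_ov² = 0.5 × 2.1 × 1.44² = 2.18 mA.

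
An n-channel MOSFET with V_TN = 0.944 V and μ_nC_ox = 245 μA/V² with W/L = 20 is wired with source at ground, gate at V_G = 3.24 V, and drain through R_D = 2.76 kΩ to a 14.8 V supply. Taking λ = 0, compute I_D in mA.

I_D = 5.17 mA

V_GS = V_G = 3.24 V, so V_ov = 3.24 − 0.944 = 2.3 V.
k_n = μ_nC_ox · (W/L) = 4.9 mA/V².
Assume saturation: I_D = ½ k_n V_ov² = 0.5 × 4.9 × 2.3² = 12.9 mA, giving V_DS = V_DD − I_D R_D = 14.8 − 12.9 × 2.76 = -20.8 V.
But -20.8 V < V_ov = 2.3 V, so the device is actually in triode.
In triode I_D = k_n[V_ov V_DS − ½ V_DS²] and I_D = (V_DD − V_DS)/R_D. Equating: 6.76 V_DS² − 32.05 V_DS + 14.8 = 0, giving V_DS = 0.518 V (the root below V_ov).
I_D = (14.8 − 0.518) / 2.76 = 5.17 mA.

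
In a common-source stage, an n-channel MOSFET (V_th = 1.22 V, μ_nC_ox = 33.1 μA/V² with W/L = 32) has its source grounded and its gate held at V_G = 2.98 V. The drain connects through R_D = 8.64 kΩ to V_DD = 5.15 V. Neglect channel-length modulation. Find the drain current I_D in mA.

V_GS = V_G = 2.98 V, so V_ov = 2.98 − 1.22 = 1.76 V.
k_n = μ_nC_ox · (W/L) = 1.059 mA/V².
Assume saturation: I_D = ½ k_n V_ov² = 0.5 × 1.059 × 1.76² = 1.64 mA, giving V_DS = V_DD − I_D R_D = 5.15 − 1.64 × 8.64 = -9.02 V.
But -9.02 V < V_ov = 1.76 V, so the device is actually in triode.
In triode I_D = k_n[V_ov V_DS − ½ V_DS²] and I_D = (V_DD − V_DS)/R_D. Equating: 4.58 V_DS² − 17.11 V_DS + 5.15 = 0, giving V_DS = 0.33 V (the root below V_ov).
I_D = (5.15 − 0.33) / 8.64 = 0.558 mA.

I_D = 0.558 mA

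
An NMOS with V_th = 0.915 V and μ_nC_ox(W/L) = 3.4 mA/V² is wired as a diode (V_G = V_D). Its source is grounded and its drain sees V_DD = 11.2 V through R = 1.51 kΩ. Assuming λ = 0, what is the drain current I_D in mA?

With gate tied to drain, V_GS = V_DS ≥ V_GS − V_th, so the device is in saturation.
KCL at the drain: ½ k_n (V_GS − V_th)² = (V_DD − V_GS)/R.
Let x = V_GS − 0.915. Then 2.57 x² + x − 10.29 = 0, giving x = 1.82 V (positive root), so V_GS = 2.73 V.
I_D = (V_DD − V_GS)/R = (11.2 − 2.73) / 1.51 = 5.61 mA.

I_D = 5.61 mA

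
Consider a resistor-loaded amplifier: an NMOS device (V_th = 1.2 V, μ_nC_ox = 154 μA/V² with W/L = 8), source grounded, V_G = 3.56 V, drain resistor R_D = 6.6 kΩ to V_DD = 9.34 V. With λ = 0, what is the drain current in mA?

V_GS = V_G = 3.56 V, so V_ov = 3.56 − 1.2 = 2.36 V.
k_n = μ_nC_ox · (W/L) = 1.232 mA/V².
Assume saturation: I_D = ½ k_n V_ov² = 0.5 × 1.232 × 2.36² = 3.43 mA, giving V_DS = V_DD − I_D R_D = 9.34 − 3.43 × 6.6 = -13.3 V.
But -13.3 V < V_ov = 2.36 V, so the device is actually in triode.
In triode I_D = k_n[V_ov V_DS − ½ V_DS²] and I_D = (V_DD − V_DS)/R_D. Equating: 4.07 V_DS² − 20.19 V_DS + 9.34 = 0, giving V_DS = 0.516 V (the root below V_ov).
I_D = (9.34 − 0.516) / 6.6 = 1.34 mA.

I_D = 1.34 mA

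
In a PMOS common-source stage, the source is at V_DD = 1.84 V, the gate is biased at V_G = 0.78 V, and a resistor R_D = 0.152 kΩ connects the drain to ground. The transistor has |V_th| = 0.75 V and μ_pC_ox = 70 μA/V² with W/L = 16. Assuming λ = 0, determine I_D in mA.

V_SG = V_DD − V_G = 1.84 − 0.78 = 1.06 V, so V_ov = 1.06 − 0.75 = 0.31 V.
k_p = μ_pC_ox · (W/L) = 1.12 mA/V².
Assume saturation: I_D = ½ k_p V_ov² = 0.5 × 1.12 × 0.31² = 0.0538 mA, giving V_SD = V_DD − I_D R_D = 1.84 − 0.0538 × 0.152 = 1.83 V.
V_SD = 1.83 V ≥ V_ov = 0.31 V, confirming saturation.

I_D = 0.0538 mA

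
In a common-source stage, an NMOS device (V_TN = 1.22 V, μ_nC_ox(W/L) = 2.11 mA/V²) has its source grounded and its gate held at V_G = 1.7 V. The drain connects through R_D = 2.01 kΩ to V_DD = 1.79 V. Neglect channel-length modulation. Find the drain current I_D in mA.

V_GS = V_G = 1.7 V, so V_ov = 1.7 − 1.22 = 0.48 V.
Assume saturation: I_D = ½ k_n V_ov² = 0.5 × 2.11 × 0.48² = 0.243 mA, giving V_DS = V_DD − I_D R_D = 1.79 − 0.243 × 2.01 = 1.3 V.
V_DS = 1.3 V ≥ V_ov = 0.48 V, confirming saturation.

I_D = 0.243 mA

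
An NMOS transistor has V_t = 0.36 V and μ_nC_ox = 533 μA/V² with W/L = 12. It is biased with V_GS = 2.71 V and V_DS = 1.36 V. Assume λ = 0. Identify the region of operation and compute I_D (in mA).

k_n = μ_nC_ox · (W/L) = 6.396 mA/V².
V_ov = V_GS − V_t = 2.71 − 0.36 = 2.35 V.
Since V_DS = 1.36 V < V_ov = 2.35 V, the device is in the triode region.
I_D = k_n [V_ov · V_DS − ½ V_DS²] = 6.396 × [2.35 × 1.36 − 0.5 × 1.36²] = 14.5 mA.

Triode; I_D = 14.5 mA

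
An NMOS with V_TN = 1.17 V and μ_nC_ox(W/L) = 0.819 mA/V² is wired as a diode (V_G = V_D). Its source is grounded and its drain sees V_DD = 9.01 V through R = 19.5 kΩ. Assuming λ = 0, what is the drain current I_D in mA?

With gate tied to drain, V_GS = V_DS ≥ V_GS − V_TN, so the device is in saturation.
KCL at the drain: ½ k_n (V_GS − V_TN)² = (V_DD − V_GS)/R.
Let x = V_GS − 1.17. Then 7.99 x² + x − 7.84 = 0, giving x = 0.93 V (positive root), so V_GS = 2.1 V.
I_D = (V_DD − V_GS)/R = (9.01 − 2.1) / 19.5 = 0.354 mA.

I_D = 0.354 mA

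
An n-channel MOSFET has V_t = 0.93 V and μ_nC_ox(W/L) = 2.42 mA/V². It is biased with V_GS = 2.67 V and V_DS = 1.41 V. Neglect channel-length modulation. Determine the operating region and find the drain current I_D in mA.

Triode; I_D = 3.53 mA

V_ov = V_GS − V_t = 2.67 − 0.93 = 1.74 V.
Since V_DS = 1.41 V < V_ov = 1.74 V, the device is in the triode region.
I_D = k_n [V_ov · V_DS − ½ V_DS²] = 2.42 × [1.74 × 1.41 − 0.5 × 1.41²] = 3.53 mA.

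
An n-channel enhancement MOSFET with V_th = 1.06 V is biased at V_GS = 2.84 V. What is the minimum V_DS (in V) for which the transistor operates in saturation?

The boundary between triode and saturation is V_DS = V_GS − V_th = V_ov.
V_ov = 2.84 − 1.06 = 1.78 V.

V_DS,sat = 1.78 V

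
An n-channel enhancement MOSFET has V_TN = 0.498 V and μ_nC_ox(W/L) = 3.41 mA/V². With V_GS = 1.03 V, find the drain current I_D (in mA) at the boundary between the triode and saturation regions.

I_D = 0.483 mA

At the boundary V_DS = V_ov = V_GS − V_TN = 1.03 − 0.498 = 0.532 V.
I_D = ½ k_n V_ov² = 0.5 × 3.41 × 0.532² = 0.483 mA.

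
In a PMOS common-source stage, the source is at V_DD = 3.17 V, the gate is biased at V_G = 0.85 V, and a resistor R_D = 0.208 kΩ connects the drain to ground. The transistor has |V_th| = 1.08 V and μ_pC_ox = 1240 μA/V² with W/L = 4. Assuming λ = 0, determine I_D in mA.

V_SG = V_DD − V_G = 3.17 − 0.85 = 2.32 V, so V_ov = 2.32 − 1.08 = 1.24 V.
k_p = μ_pC_ox · (W/L) = 4.96 mA/V².
Assume saturation: I_D = ½ k_p V_ov² = 0.5 × 4.96 × 1.24² = 3.81 mA, giving V_SD = V_DD − I_D R_D = 3.17 − 3.81 × 0.208 = 2.38 V.
V_SD = 2.38 V ≥ V_ov = 1.24 V, confirming saturation.

I_D = 3.81 mA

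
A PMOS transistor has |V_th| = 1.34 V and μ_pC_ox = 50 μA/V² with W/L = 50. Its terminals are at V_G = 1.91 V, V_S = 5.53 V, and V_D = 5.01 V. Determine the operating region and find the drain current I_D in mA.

V_SG = V_S − V_G = 5.53 − 1.91 = 3.62 V; V_SD = V_S − V_D = 5.53 − 5.01 = 0.52 V.
k_p = μ_pC_ox · (W/L) = 2.5 mA/V².
V_ov = V_SG − |V_th| = 3.62 − 1.34 = 2.28 V.
Since V_SD = 0.52 V < V_ov = 2.28 V, the device is in the triode region.
I_D = k_p [V_ov · V_SD − ½ V_SD²] = 2.5 × [2.28 × 0.52 − 0.5 × 0.52²] = 2.63 mA.

Triode; I_D = 2.63 mA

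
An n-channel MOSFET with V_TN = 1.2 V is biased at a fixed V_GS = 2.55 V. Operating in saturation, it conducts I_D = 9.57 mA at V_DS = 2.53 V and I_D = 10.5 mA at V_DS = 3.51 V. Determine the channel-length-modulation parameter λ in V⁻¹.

With V_GS fixed, I_D ∝ (1 + λ V_DS) in saturation, so I_D2/I_D1 = (1 + λ V_DS2)/(1 + λ V_DS1).
10.5/9.57 = 1.097 = (1 + 3.51 λ)/(1 + 2.53 λ).
Solving: λ (I_D1 V_DS2 − I_D2 V_DS1) = I_D2 − I_D1, so λ = (10.5 − 9.57) / (9.57 × 3.51 − 10.5 × 2.53) = 0.93 / 7.03 = 0.132 V⁻¹.

λ = 0.132 V⁻¹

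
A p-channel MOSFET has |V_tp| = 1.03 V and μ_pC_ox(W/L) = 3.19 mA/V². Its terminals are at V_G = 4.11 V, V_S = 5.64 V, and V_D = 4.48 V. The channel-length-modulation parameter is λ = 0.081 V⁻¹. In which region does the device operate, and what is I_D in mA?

Saturation; I_D = 0.436 mA

V_SG = V_S − V_G = 5.64 − 4.11 = 1.53 V; V_SD = V_S − V_D = 5.64 − 4.48 = 1.16 V.
V_ov = V_SG − |V_tp| = 1.53 − 1.03 = 0.5 V.
Since V_SD = 1.16 V ≥ V_ov = 0.5 V, the device is in saturation.
I_D = ½ k_p V_ov² (1 + λ V_SD) = 0.5 × 3.19 × 0.5² × (1 + 0.081 × 1.16) = 0.436 mA.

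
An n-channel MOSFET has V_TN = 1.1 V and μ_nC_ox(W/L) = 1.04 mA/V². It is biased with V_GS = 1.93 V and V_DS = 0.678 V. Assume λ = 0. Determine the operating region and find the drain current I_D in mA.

V_ov = V_GS − V_TN = 1.93 − 1.1 = 0.83 V.
Since V_DS = 0.678 V < V_ov = 0.83 V, the device is in the triode region.
I_D = k_n [V_ov · V_DS − ½ V_DS²] = 1.04 × [0.83 × 0.678 − 0.5 × 0.678²] = 0.346 mA.

Triode; I_D = 0.346 mA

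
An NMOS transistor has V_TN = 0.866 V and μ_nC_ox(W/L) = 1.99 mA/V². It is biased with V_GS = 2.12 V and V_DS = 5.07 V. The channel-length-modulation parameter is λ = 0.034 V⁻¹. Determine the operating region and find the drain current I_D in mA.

Saturation; I_D = 1.83 mA

V_ov = V_GS − V_TN = 2.12 − 0.866 = 1.25 V.
Since V_DS = 5.07 V ≥ V_ov = 1.25 V, the device is in saturation.
I_D = ½ k_n V_ov² (1 + λ V_DS) = 0.5 × 1.99 × 1.25² × (1 + 0.034 × 5.07) = 1.83 mA.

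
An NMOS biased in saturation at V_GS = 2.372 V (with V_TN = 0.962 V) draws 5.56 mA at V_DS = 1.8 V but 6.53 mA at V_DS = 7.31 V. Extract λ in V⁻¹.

With V_GS fixed, I_D ∝ (1 + λ V_DS) in saturation, so I_D2/I_D1 = (1 + λ V_DS2)/(1 + λ V_DS1).
6.53/5.56 = 1.174 = (1 + 7.31 λ)/(1 + 1.8 λ).
Solving: λ (I_D1 V_DS2 − I_D2 V_DS1) = I_D2 − I_D1, so λ = (6.53 − 5.56) / (5.56 × 7.31 − 6.53 × 1.8) = 0.97 / 28.9 = 0.0336 V⁻¹.

λ = 0.0336 V⁻¹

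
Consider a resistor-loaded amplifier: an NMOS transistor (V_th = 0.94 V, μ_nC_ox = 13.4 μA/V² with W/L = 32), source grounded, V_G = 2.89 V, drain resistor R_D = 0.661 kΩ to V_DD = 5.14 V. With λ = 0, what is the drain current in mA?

V_GS = V_G = 2.89 V, so V_ov = 2.89 − 0.94 = 1.95 V.
k_n = μ_nC_ox · (W/L) = 0.4288 mA/V².
Assume saturation: I_D = ½ k_n V_ov² = 0.5 × 0.4288 × 1.95² = 0.815 mA, giving V_DS = V_DD − I_D R_D = 5.14 − 0.815 × 0.661 = 4.6 V.
V_DS = 4.6 V ≥ V_ov = 1.95 V, confirming saturation.

I_D = 0.815 mA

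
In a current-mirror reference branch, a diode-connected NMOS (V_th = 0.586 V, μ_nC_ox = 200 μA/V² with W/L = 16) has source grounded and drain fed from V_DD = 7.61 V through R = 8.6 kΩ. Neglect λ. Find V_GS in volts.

With gate tied to drain, V_GS = V_DS ≥ V_GS − V_th, so the device is in saturation.
k_n = μ_nC_ox · (W/L) = 3.2 mA/V².
KCL at the drain: ½ k_n (V_GS − V_th)² = (V_DD − V_GS)/R.
Let x = V_GS − 0.586. Then 13.8 x² + x − 7.024 = 0, giving x = 0.679 V (positive root), so V_GS = 1.27 V.
I_D = (V_DD − V_GS)/R = (7.61 − 1.27) / 8.6 = 0.738 mA.

V_GS = 1.27 V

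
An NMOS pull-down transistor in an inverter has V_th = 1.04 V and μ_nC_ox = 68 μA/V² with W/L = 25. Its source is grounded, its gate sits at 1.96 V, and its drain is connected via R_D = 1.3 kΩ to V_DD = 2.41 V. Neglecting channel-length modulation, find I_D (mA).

V_GS = V_G = 1.96 V, so V_ov = 1.96 − 1.04 = 0.92 V.
k_n = μ_nC_ox · (W/L) = 1.7 mA/V².
Assume saturation: I_D = ½ k_n V_ov² = 0.5 × 1.7 × 0.92² = 0.719 mA, giving V_DS = V_DD − I_D R_D = 2.41 − 0.719 × 1.3 = 1.47 V.
V_DS = 1.47 V ≥ V_ov = 0.92 V, confirming saturation.

I_D = 0.719 mA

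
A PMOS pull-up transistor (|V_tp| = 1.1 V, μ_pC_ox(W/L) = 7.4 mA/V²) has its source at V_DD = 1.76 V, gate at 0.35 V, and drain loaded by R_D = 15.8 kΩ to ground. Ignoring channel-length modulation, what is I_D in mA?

V_SG = V_DD − V_G = 1.76 − 0.35 = 1.41 V, so V_ov = 1.41 − 1.1 = 0.31 V.
Assume saturation: I_D = ½ k_p V_ov² = 0.5 × 7.4 × 0.31² = 0.356 mA, giving V_SD = V_DD − I_D R_D = 1.76 − 0.356 × 15.8 = -3.86 V.
But -3.86 V < V_ov = 0.31 V, so the device is actually in triode.
In triode I_D = k_p[V_ov V_SD − ½ V_SD²] and I_D = (V_DD − V_SD)/R_D. Equating: 58.5 V_SD² − 37.25 V_SD + 1.76 = 0, giving V_SD = 0.0514 V (the root below V_ov).
I_D = (1.76 − 0.0514) / 15.8 = 0.108 mA.

I_D = 0.108 mA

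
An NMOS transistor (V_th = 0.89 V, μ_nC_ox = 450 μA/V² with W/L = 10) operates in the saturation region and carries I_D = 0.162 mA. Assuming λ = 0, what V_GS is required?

V_GS = 1.16 V

k_n = μ_nC_ox · (W/L) = 4.5 mA/V².
In saturation I_D = ½ k_n (V_GS − V_th)², so V_GS − V_th = √(2 I_D / k_n) = √(2 × 0.162 / 4.5) = 0.268 V.
V_GS = 0.89 + 0.268 = 1.16 V.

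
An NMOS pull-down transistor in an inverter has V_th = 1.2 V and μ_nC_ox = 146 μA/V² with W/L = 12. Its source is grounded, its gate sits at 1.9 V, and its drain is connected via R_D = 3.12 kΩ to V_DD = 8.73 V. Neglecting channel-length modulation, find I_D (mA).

I_D = 0.429 mA

V_GS = V_G = 1.9 V, so V_ov = 1.9 − 1.2 = 0.7 V.
k_n = μ_nC_ox · (W/L) = 1.752 mA/V².
Assume saturation: I_D = ½ k_n V_ov² = 0.5 × 1.752 × 0.7² = 0.429 mA, giving V_DS = V_DD − I_D R_D = 8.73 − 0.429 × 3.12 = 7.39 V.
V_DS = 7.39 V ≥ V_ov = 0.7 V, confirming saturation.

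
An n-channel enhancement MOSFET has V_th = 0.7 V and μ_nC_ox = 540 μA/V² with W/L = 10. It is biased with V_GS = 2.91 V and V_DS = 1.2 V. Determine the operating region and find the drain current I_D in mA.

k_n = μ_nC_ox · (W/L) = 5.4 mA/V².
V_ov = V_GS − V_th = 2.91 − 0.7 = 2.21 V.
Since V_DS = 1.2 V < V_ov = 2.21 V, the device is in the triode region.
I_D = k_n [V_ov · V_DS − ½ V_DS²] = 5.4 × [2.21 × 1.2 − 0.5 × 1.2²] = 10.4 mA.

Triode; I_D = 10.4 mA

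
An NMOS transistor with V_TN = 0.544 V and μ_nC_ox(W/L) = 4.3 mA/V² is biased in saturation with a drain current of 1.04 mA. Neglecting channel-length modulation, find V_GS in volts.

In saturation I_D = ½ k_n (V_GS − V_TN)², so V_GS − V_TN = √(2 I_D / k_n) = √(2 × 1.04 / 4.3) = 0.696 V.
V_GS = 0.544 + 0.696 = 1.24 V.

V_GS = 1.24 V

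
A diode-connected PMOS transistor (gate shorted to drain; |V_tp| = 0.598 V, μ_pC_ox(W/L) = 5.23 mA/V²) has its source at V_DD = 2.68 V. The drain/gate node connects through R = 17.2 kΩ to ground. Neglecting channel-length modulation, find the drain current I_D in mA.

I_D = 0.109 mA

With gate tied to drain, V_SG = V_SD ≥ V_SG − |V_tp|, so the device is in saturation.
KCL at the drain: ½ k_p (V_SG − |V_tp|)² = (V_DD − V_SG)/R.
Let x = V_SG − 0.598. Then 45 x² + x − 2.082 = 0, giving x = 0.204 V (positive root), so V_SG = 0.802 V.
I_D = (V_DD − V_SG)/R = (2.68 − 0.802) / 17.2 = 0.109 mA.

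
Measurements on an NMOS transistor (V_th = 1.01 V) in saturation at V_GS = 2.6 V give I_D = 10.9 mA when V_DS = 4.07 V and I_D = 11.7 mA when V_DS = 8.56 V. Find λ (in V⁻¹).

λ = 0.0175 V⁻¹

With V_GS fixed, I_D ∝ (1 + λ V_DS) in saturation, so I_D2/I_D1 = (1 + λ V_DS2)/(1 + λ V_DS1).
11.7/10.9 = 1.073 = (1 + 8.56 λ)/(1 + 4.07 λ).
Solving: λ (I_D1 V_DS2 − I_D2 V_DS1) = I_D2 − I_D1, so λ = (11.7 − 10.9) / (10.9 × 8.56 − 11.7 × 4.07) = 0.8 / 45.7 = 0.0175 V⁻¹.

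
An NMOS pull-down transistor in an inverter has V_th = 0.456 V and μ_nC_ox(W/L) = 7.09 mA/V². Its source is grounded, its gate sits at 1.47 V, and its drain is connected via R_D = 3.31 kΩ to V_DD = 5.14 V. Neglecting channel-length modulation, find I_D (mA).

V_GS = V_G = 1.47 V, so V_ov = 1.47 − 0.456 = 1.01 V.
Assume saturation: I_D = ½ k_n V_ov² = 0.5 × 7.09 × 1.01² = 3.64 mA, giving V_DS = V_DD − I_D R_D = 5.14 − 3.64 × 3.31 = -6.92 V.
But -6.92 V < V_ov = 1.01 V, so the device is actually in triode.
In triode I_D = k_n[V_ov V_DS − ½ V_DS²] and I_D = (V_DD − V_DS)/R_D. Equating: 11.7 V_DS² − 24.8 V_DS + 5.14 = 0, giving V_DS = 0.233 V (the root below V_ov).
I_D = (5.14 − 0.233) / 3.31 = 1.48 mA.

I_D = 1.48 mA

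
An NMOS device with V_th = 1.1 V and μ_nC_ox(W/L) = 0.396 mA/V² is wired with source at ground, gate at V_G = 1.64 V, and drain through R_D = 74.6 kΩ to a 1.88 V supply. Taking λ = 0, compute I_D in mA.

V_GS = V_G = 1.64 V, so V_ov = 1.64 − 1.1 = 0.54 V.
Assume saturation: I_D = ½ k_n V_ov² = 0.5 × 0.396 × 0.54² = 0.0577 mA, giving V_DS = V_DD − I_D R_D = 1.88 − 0.0577 × 74.6 = -2.43 V.
But -2.43 V < V_ov = 0.54 V, so the device is actually in triode.
In triode I_D = k_n[V_ov V_DS − ½ V_DS²] and I_D = (V_DD − V_DS)/R_D. Equating: 14.8 V_DS² − 16.95 V_DS + 1.88 = 0, giving V_DS = 0.124 V (the root below V_ov).
I_D = (1.88 − 0.124) / 74.6 = 0.0235 mA.

I_D = 0.0235 mA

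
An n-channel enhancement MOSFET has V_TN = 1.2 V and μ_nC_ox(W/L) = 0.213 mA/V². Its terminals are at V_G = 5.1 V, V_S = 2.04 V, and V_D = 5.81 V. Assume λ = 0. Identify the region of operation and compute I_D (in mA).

Saturation; I_D = 0.368 mA

V_GS = V_G − V_S = 5.1 − 2.04 = 3.06 V; V_DS = V_D − V_S = 5.81 − 2.04 = 3.77 V.
V_ov = V_GS − V_TN = 3.06 − 1.2 = 1.86 V.
Since V_DS = 3.77 V ≥ V_ov = 1.86 V, the device is in saturation.
I_D = ½ k_n V_ov² = 0.5 × 0.213 × 1.86² = 0.368 mA.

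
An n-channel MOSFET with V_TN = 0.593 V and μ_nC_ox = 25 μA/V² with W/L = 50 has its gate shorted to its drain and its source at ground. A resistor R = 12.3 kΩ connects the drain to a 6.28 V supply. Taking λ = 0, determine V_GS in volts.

V_GS = 1.39 V

With gate tied to drain, V_GS = V_DS ≥ V_GS − V_TN, so the device is in saturation.
k_n = μ_nC_ox · (W/L) = 1.25 mA/V².
KCL at the drain: ½ k_n (V_GS − V_TN)² = (V_DD − V_GS)/R.
Let x = V_GS − 0.593. Then 7.69 x² + x − 5.687 = 0, giving x = 0.798 V (positive root), so V_GS = 1.39 V.
I_D = (V_DD − V_GS)/R = (6.28 − 1.39) / 12.3 = 0.398 mA.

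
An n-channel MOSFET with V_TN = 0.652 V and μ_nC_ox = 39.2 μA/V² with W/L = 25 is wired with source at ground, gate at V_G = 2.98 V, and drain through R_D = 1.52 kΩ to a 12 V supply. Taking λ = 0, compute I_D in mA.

V_GS = V_G = 2.98 V, so V_ov = 2.98 − 0.652 = 2.33 V.
k_n = μ_nC_ox · (W/L) = 0.98 mA/V².
Assume saturation: I_D = ½ k_n V_ov² = 0.5 × 0.98 × 2.33² = 2.66 mA, giving V_DS = V_DD − I_D R_D = 12 − 2.66 × 1.52 = 7.96 V.
V_DS = 7.96 V ≥ V_ov = 2.33 V, confirming saturation.

I_D = 2.66 mA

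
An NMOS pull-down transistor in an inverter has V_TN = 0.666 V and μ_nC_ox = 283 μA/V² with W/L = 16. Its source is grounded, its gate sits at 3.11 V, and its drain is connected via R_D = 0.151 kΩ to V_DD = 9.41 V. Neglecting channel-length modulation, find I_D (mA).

I_D = 13.5 mA

V_GS = V_G = 3.11 V, so V_ov = 3.11 − 0.666 = 2.44 V.
k_n = μ_nC_ox · (W/L) = 4.528 mA/V².
Assume saturation: I_D = ½ k_n V_ov² = 0.5 × 4.528 × 2.44² = 13.5 mA, giving V_DS = V_DD − I_D R_D = 9.41 − 13.5 × 0.151 = 7.37 V.
V_DS = 7.37 V ≥ V_ov = 2.44 V, confirming saturation.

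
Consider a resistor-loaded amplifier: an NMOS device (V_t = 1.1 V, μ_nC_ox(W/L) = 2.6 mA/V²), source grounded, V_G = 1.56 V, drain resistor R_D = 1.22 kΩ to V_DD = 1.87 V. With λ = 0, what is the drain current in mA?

I_D = 0.275 mA

V_GS = V_G = 1.56 V, so V_ov = 1.56 − 1.1 = 0.46 V.
Assume saturation: I_D = ½ k_n V_ov² = 0.5 × 2.6 × 0.46² = 0.275 mA, giving V_DS = V_DD − I_D R_D = 1.87 − 0.275 × 1.22 = 1.53 V.
V_DS = 1.53 V ≥ V_ov = 0.46 V, confirming saturation.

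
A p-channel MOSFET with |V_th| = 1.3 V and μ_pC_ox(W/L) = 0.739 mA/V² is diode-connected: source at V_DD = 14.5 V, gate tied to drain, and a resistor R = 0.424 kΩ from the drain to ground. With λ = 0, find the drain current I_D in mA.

I_D = 15.7 mA

With gate tied to drain, V_SG = V_SD ≥ V_SG − |V_th|, so the device is in saturation.
KCL at the drain: ½ k_p (V_SG − |V_th|)² = (V_DD − V_SG)/R.
Let x = V_SG − 1.3. Then 0.157 x² + x − 13.2 = 0, giving x = 6.53 V (positive root), so V_SG = 7.83 V.
I_D = (V_DD − V_SG)/R = (14.5 − 7.83) / 0.424 = 15.7 mA.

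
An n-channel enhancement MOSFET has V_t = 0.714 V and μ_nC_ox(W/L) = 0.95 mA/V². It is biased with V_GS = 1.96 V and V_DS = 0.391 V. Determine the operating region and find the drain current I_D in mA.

V_ov = V_GS − V_t = 1.96 − 0.714 = 1.25 V.
Since V_DS = 0.391 V < V_ov = 1.25 V, the device is in the triode region.
I_D = k_n [V_ov · V_DS − ½ V_DS²] = 0.95 × [1.25 × 0.391 − 0.5 × 0.391²] = 0.39 mA.

Triode; I_D = 0.390 mA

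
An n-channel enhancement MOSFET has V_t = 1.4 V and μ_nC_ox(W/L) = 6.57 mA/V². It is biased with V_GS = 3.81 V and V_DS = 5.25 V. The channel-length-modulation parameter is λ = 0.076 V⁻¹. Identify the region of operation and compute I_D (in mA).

V_ov = V_GS − V_t = 3.81 − 1.4 = 2.41 V.
Since V_DS = 5.25 V ≥ V_ov = 2.41 V, the device is in saturation.
I_D = ½ k_n V_ov² (1 + λ V_DS) = 0.5 × 6.57 × 2.41² × (1 + 0.076 × 5.25) = 26.7 mA.

Saturation; I_D = 26.7 mA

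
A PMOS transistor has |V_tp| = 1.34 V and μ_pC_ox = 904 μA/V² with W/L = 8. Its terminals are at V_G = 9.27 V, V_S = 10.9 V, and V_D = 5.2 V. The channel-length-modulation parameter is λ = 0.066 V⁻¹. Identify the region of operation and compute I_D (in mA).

V_SG = V_S − V_G = 10.9 − 9.27 = 1.63 V; V_SD = V_S − V_D = 10.9 − 5.2 = 5.7 V.
k_p = μ_pC_ox · (W/L) = 7.232 mA/V².
V_ov = V_SG − |V_tp| = 1.63 − 1.34 = 0.29 V.
Since V_SD = 5.7 V ≥ V_ov = 0.29 V, the device is in saturation.
I_D = ½ k_p V_ov² (1 + λ V_SD) = 0.5 × 7.232 × 0.29² × (1 + 0.066 × 5.7) = 0.419 mA.

Saturation; I_D = 0.419 mA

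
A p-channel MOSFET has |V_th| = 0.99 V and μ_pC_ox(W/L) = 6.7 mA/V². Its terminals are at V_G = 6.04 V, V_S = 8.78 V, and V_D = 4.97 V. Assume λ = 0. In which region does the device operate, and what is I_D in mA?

Saturation; I_D = 10.3 mA

V_SG = V_S − V_G = 8.78 − 6.04 = 2.74 V; V_SD = V_S − V_D = 8.78 − 4.97 = 3.81 V.
V_ov = V_SG − |V_th| = 2.74 − 0.99 = 1.75 V.
Since V_SD = 3.81 V ≥ V_ov = 1.75 V, the device is in saturation.
I_D = ½ k_p V_ov² = 0.5 × 6.7 × 1.75² = 10.3 mA.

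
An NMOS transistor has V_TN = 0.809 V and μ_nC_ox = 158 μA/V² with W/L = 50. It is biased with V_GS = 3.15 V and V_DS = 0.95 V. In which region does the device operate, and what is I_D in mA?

k_n = μ_nC_ox · (W/L) = 7.9 mA/V².
V_ov = V_GS − V_TN = 3.15 − 0.809 = 2.34 V.
Since V_DS = 0.95 V < V_ov = 2.34 V, the device is in the triode region.
I_D = k_n [V_ov · V_DS − ½ V_DS²] = 7.9 × [2.34 × 0.95 − 0.5 × 0.95²] = 14 mA.

Triode; I_D = 14.0 mA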